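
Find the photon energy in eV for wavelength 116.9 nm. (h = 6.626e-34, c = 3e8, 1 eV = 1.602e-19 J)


E = hc/lambda = 6.626e-34 * 3e8 / 1.169e-07 = 1.700e-18 J = 10.6144 eV

10.6144 eV


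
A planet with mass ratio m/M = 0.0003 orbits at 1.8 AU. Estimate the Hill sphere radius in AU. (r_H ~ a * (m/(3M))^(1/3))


r_H = a * (m/3M)^(1/3) = 1.8 * (0.0003/3)^(1/3) = 0.0835

0.0835 AU


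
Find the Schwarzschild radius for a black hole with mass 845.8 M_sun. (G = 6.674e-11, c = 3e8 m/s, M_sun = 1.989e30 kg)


M = 845.8 * 1.989e30 kg = 1.6822962e+33 kg. rs = 2GM/c^2 = 2 * 6.674e-11 * 1.6822962e+33 / (3e8)^2 = 2.495e+06

2.495e+06 m


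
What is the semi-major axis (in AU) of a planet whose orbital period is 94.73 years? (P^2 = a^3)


a = P^(2/3) = 94.73^(2/3) = 20.7806

20.7806 AU


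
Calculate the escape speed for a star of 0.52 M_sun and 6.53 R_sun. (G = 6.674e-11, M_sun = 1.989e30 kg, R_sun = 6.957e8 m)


M = 0.52 * 1.989e30 kg = 1.03428e+30 kg; R = 6.53 * 6.957e8 m = 4.542921e+09 m. v_esc = sqrt(2GM/R) = sqrt(2 * 6.674e-11 * 1.03428e+30 / 4.542921e+09) = 174324.9583

174324.9583 m/s


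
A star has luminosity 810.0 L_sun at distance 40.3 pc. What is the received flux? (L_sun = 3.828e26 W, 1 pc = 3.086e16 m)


F = L / (4*pi*d^2) = 3.101e+29 / (4*pi*(1.244e+18)^2) = 1.595e-08

1.595e-08 W/m^2


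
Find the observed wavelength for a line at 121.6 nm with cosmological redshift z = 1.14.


lam_obs = lam_emit * (1 + z) = 121.6 * (1 + 1.14) = 260.224

260.224 nm


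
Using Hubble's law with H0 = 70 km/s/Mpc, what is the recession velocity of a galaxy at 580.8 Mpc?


v = H0 * d = 70 * 580.8 = 40656.0

40656.0 km/s


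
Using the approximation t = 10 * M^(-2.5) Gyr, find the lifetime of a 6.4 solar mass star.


t = 10 * M^(-2.5) = 10 * 6.4^(-2.5) = 0.0965

0.0965 Gyr


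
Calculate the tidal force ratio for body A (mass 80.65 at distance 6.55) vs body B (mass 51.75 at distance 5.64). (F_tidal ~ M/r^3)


Ratio = (M1/r1^3) / (M2/r2^3) = (80.65/6.55^3) / (51.75/5.64^3) = 0.995

0.995


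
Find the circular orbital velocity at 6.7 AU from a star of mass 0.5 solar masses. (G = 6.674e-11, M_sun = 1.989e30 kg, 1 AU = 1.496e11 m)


v = sqrt(GM/r) = sqrt(6.674e-11 * 9.945e+29 / 1.002e+12) = 8137.5243

8137.5243 m/s


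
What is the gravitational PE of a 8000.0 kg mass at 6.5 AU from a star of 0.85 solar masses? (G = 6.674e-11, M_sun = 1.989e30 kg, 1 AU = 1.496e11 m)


M = 0.85 * 1.989e30 kg = 1.69065e+30 kg; r = 6.5 AU * 1.496e11 m/AU = 9.724e+11 m. U = -GM*m/r = -(6.674e-11 * 1.69065e+30 * 8000.0) / 9.724e+11 = -9.283e+11

-9.283e+11 J


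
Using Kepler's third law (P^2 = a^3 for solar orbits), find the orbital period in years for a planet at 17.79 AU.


P = a^(3/2) = 17.79^1.5 = 75.035

75.035 years


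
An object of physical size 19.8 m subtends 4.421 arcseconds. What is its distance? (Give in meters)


D = size / theta_rad, theta_rad = 4.421 * pi/(180*3600) = 2.143e-05, D = 923782.6654

923782.6654 m


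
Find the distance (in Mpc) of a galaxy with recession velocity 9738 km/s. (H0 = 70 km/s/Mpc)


d = v / H0 = 9738 / 70 = 139.1143

139.1143 Mpc


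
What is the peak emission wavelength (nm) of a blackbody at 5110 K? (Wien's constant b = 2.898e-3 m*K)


lam_max = b / T = 2.898e-3 / 5110 = 5.671e-07 m = 567.1233 nm

567.1233 nm


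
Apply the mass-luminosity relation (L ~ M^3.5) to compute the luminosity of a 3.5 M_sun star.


L/L_sun = (M/M_sun)^3.5 = 3.5^3.5 = 80.2118

80.2118 L_sun


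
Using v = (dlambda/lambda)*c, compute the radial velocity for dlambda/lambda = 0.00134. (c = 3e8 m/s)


v = (dlambda/lambda) * c = 0.00134 * 3e8 = 402000.0

402000.0 m/s


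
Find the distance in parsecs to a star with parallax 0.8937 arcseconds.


d = 1/p = 1/0.8937 = 1.1189

1.1189 pc


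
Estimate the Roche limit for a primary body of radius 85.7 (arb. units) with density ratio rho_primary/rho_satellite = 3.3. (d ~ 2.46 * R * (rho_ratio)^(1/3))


d_Roche = 2.46 * 85.7 * 3.3^(1/3) = 313.873

313.873


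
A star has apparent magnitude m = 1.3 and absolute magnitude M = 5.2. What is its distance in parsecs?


d = 10^((m - M + 5)/5) = 10^((1.3 - 5.2 + 5)/5) = 1.6596

1.6596 pc


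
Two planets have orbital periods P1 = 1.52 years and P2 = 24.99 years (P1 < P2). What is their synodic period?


1/P_syn = |1/P1 - 1/P2| = |1/1.52 - 1/24.99| => P_syn = 1.6184

1.6184 years


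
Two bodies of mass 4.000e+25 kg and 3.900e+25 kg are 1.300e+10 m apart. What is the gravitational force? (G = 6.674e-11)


F = G*m1*m2/r^2 = 6.674e-11 * 4.000e+25 * 3.900e+25 / (1.300e+10)^2 = 6.674e-11 * 1.560e+51 / 1.690e+20 = 6.161e+20

6.161e+20 N


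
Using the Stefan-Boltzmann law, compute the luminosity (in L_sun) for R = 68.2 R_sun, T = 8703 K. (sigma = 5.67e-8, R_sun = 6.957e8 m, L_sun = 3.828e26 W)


R = 68.2 * 6.957e8 m = 4.744674e+10 m. L = 4*pi*R^2*sigma*T^4 = 4*pi*(4.744674e+10)^2 * 5.67e-8 * 8703^4 = 9.20198695e+30 W. L/L_sun = 9.20198695e+30 / 3.828e26 = 24038.6284

24038.6284 L_sun


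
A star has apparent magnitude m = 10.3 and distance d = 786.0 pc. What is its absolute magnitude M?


M = m - 5*log10(d) + 5 = 10.3 - 5*log10(786.0) + 5 = 0.8229

0.8229


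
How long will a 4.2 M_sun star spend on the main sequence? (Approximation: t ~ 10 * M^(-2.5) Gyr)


t = 10 * M^(-2.5) = 10 * 4.2^(-2.5) = 0.2766

0.2766 Gyr


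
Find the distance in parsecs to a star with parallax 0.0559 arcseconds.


d = 1/p = 1/0.0559 = 17.8891

17.8891 pc


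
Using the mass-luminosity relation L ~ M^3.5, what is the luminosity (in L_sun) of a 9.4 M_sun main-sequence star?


L/L_sun = (M/M_sun)^3.5 = 9.4^3.5 = 2546.5223

2546.5223 L_sun


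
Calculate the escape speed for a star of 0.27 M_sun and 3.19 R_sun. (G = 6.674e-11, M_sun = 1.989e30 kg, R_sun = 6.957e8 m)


M = 0.27 * 1.989e30 kg = 5.3703e+29 kg; R = 3.19 * 6.957e8 m = 2.219283e+09 m. v_esc = sqrt(2GM/R) = sqrt(2 * 6.674e-11 * 5.3703e+29 / 2.219283e+09) = 179721.9117

179721.9117 m/s


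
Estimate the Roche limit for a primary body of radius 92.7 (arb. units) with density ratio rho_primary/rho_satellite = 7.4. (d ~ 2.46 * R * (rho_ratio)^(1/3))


d_Roche = 2.46 * 92.7 * 7.4^(1/3) = 444.3843

444.3843


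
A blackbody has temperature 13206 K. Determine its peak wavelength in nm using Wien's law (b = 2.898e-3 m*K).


lam_max = b / T = 2.898e-3 / 13206 = 2.194e-07 m = 219.4457 nm

219.4457 nm


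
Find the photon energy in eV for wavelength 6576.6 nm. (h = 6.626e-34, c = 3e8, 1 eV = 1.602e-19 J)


E = hc/lambda = 6.626e-34 * 3e8 / 6.577e-06 = 3.023e-20 J = 0.1887 eV

0.1887 eV


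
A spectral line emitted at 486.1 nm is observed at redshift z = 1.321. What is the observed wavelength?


lam_obs = lam_emit * (1 + z) = 486.1 * (1 + 1.321) = 1128.2381

1128.2381 nm


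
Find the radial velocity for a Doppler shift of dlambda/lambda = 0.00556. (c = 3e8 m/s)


v = (dlambda/lambda) * c = 0.00556 * 3e8 = 1.668e+06

1.668e+06 m/s


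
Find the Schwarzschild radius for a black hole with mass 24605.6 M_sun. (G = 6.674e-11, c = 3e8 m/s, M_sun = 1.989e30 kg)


M = 24605.6 * 1.989e30 kg = 4.89405384e+34 kg. rs = 2GM/c^2 = 2 * 6.674e-11 * 4.89405384e+34 / (3e8)^2 = 7.258e+07

7.258e+07 m


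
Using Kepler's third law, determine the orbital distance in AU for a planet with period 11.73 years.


a = P^(2/3) = 11.73^(2/3) = 5.1626

5.1626 AU


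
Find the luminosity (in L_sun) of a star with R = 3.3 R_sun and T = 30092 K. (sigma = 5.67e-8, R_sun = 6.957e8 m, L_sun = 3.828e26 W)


R = 3.3 * 6.957e8 m = 2.29581e+09 m. L = 4*pi*R^2*sigma*T^4 = 4*pi*(2.29581e+09)^2 * 5.67e-8 * 30092^4 = 3.07942068e+30 W. L/L_sun = 3.07942068e+30 / 3.828e26 = 8044.4636

8044.4636 L_sun


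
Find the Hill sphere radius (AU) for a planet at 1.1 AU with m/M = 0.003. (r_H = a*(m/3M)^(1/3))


r_H = a * (m/3M)^(1/3) = 1.1 * (0.003/3)^(1/3) = 0.11

0.11 AU


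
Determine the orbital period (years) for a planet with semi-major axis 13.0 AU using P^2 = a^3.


P = a^(3/2) = 13.0^1.5 = 46.8722

46.8722 years


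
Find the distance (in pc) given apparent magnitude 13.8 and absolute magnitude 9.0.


d = 10^((m - M + 5)/5) = 10^((13.8 - 9.0 + 5)/5) = 91.2011

91.2011 pc


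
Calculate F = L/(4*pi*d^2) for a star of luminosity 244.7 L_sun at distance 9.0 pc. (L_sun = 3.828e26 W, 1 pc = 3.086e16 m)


F = L / (4*pi*d^2) = 9.367e+28 / (4*pi*(2.777e+17)^2) = 9.663e-08

9.663e-08 W/m^2


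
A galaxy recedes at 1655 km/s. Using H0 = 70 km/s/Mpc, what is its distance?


d = v / H0 = 1655 / 70 = 23.6429

23.6429 Mpc


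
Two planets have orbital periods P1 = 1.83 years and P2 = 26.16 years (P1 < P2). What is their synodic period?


1/P_syn = |1/P1 - 1/P2| = |1/1.83 - 1/26.16| => P_syn = 1.9676

1.9676 years


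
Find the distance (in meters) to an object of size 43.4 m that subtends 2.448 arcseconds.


D = size / theta_rad, theta_rad = 2.448 * pi/(180*3600) = 1.187e-05, D = 3.657e+06

3.657e+06 m


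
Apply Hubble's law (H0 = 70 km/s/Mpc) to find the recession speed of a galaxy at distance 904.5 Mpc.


v = H0 * d = 70 * 904.5 = 63315.0

63315.0 km/s


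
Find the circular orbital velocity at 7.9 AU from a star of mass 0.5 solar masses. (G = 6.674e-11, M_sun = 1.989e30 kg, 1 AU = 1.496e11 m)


v = sqrt(GM/r) = sqrt(6.674e-11 * 9.945e+29 / 1.182e+12) = 7494.0425

7494.0425 m/s


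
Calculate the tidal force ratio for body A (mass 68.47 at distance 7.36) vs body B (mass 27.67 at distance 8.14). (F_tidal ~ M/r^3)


Ratio = (M1/r1^3) / (M2/r2^3) = (68.47/7.36^3) / (27.67/8.14^3) = 3.3476

3.3476


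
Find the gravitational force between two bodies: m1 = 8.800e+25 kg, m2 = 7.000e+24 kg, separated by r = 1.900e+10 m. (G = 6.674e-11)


F = G*m1*m2/r^2 = 6.674e-11 * 8.800e+25 * 7.000e+24 / (1.900e+10)^2 = 6.674e-11 * 6.160e+50 / 3.610e+20 = 1.139e+20

1.139e+20 N


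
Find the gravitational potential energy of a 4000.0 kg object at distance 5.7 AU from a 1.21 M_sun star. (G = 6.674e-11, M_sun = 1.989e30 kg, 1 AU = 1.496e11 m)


M = 1.21 * 1.989e30 kg = 2.40669e+30 kg; r = 5.7 AU * 1.496e11 m/AU = 8.5272e+11 m. U = -GM*m/r = -(6.674e-11 * 2.40669e+30 * 4000.0) / 8.5272e+11 = -7.535e+11

-7.535e+11 J


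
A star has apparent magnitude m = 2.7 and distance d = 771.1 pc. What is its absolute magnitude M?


M = m - 5*log10(d) + 5 = 2.7 - 5*log10(771.1) + 5 = -6.7356

-6.7356


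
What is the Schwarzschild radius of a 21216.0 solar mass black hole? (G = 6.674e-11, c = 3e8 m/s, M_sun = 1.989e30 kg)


M = 21216.0 * 1.989e30 kg = 4.2198624e+34 kg. rs = 2GM/c^2 = 2 * 6.674e-11 * 4.2198624e+34 / (3e8)^2 = 6.259e+07

6.259e+07 m


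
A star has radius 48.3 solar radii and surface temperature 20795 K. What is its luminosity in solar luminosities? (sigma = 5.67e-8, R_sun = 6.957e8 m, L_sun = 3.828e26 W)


R = 48.3 * 6.957e8 m = 3.360231e+10 m. L = 4*pi*R^2*sigma*T^4 = 4*pi*(3.360231e+10)^2 * 5.67e-8 * 20795^4 = 1.50441235e+32 W. L/L_sun = 1.50441235e+32 / 3.828e26 = 393002.1813

393002.1813 L_sun


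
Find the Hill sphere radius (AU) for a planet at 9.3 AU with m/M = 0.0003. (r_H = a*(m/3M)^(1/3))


r_H = a * (m/3M)^(1/3) = 9.3 * (0.0003/3)^(1/3) = 0.4317

0.4317 AU


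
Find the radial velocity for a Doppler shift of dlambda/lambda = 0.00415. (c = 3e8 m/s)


v = (dlambda/lambda) * c = 0.00415 * 3e8 = 1.245e+06

1.245e+06 m/s


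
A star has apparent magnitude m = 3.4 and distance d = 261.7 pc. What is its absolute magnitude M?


M = m - 5*log10(d) + 5 = 3.4 - 5*log10(261.7) + 5 = -3.689

-3.689


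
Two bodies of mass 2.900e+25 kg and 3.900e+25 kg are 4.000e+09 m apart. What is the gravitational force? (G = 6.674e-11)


F = G*m1*m2/r^2 = 6.674e-11 * 2.900e+25 * 3.900e+25 / (4.000e+09)^2 = 6.674e-11 * 1.131e+51 / 1.600e+19 = 4.718e+21

4.718e+21 N


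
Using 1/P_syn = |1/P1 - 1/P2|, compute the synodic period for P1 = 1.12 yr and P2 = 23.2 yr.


1/P_syn = |1/P1 - 1/P2| = |1/1.12 - 1/23.2| => P_syn = 1.1768

1.1768 years


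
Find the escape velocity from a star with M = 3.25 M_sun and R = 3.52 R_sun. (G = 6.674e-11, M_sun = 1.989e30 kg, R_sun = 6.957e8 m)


M = 3.25 * 1.989e30 kg = 6.46425e+30 kg; R = 3.52 * 6.957e8 m = 2.448864e+09 m. v_esc = sqrt(2GM/R) = sqrt(2 * 6.674e-11 * 6.46425e+30 / 2.448864e+09) = 593587.6241

593587.6241 m/s


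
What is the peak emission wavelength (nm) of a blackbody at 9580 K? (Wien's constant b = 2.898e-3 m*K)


lam_max = b / T = 2.898e-3 / 9580 = 3.025e-07 m = 302.5052 nm

302.5052 nm


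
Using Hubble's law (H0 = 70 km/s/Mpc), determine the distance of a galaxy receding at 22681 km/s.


d = v / H0 = 22681 / 70 = 324.0143

324.0143 Mpc


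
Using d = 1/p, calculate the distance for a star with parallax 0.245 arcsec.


d = 1/p = 1/0.245 = 4.0816

4.0816 pc


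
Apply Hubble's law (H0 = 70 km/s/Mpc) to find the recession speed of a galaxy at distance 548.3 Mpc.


v = H0 * d = 70 * 548.3 = 38381.0

38381.0 km/s


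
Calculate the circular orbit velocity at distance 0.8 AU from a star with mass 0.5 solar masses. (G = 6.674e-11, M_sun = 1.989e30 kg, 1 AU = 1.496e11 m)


v = sqrt(GM/r) = sqrt(6.674e-11 * 9.945e+29 / 1.197e+11) = 23549.6634

23549.6634 m/s


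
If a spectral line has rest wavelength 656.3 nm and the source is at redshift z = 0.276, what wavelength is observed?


lam_obs = lam_emit * (1 + z) = 656.3 * (1 + 0.276) = 837.4388

837.4388 nm


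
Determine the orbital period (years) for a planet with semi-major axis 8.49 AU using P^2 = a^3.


P = a^(3/2) = 8.49^1.5 = 24.7378

24.7378 years


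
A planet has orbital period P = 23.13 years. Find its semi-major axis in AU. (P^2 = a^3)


a = P^(2/3) = 23.13^(2/3) = 8.118

8.118 AU


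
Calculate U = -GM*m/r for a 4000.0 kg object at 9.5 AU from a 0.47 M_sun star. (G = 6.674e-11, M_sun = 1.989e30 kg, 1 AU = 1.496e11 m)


M = 0.47 * 1.989e30 kg = 9.3483e+29 kg; r = 9.5 AU * 1.496e11 m/AU = 1.4212e+12 m. U = -GM*m/r = -(6.674e-11 * 9.3483e+29 * 4000.0) / 1.4212e+12 = -1.756e+11

-1.756e+11 J


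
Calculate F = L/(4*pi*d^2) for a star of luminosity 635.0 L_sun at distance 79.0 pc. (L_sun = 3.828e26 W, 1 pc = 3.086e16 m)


F = L / (4*pi*d^2) = 2.431e+29 / (4*pi*(2.438e+18)^2) = 3.255e-09

3.255e-09 W/m^2


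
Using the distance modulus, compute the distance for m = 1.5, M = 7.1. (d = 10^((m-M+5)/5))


d = 10^((m - M + 5)/5) = 10^((1.5 - 7.1 + 5)/5) = 0.7586

0.7586 pc


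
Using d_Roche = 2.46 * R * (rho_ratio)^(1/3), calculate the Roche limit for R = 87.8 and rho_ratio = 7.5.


d_Roche = 2.46 * 87.8 * 7.5^(1/3) = 422.7822

422.7822


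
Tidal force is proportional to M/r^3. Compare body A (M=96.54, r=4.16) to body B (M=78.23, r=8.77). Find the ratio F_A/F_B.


Ratio = (M1/r1^3) / (M2/r2^3) = (96.54/4.16^3) / (78.23/8.77^3) = 11.5625

11.5625


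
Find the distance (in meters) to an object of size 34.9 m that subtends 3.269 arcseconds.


D = size / theta_rad, theta_rad = 3.269 * pi/(180*3600) = 1.585e-05, D = 2.202e+06

2.202e+06 m


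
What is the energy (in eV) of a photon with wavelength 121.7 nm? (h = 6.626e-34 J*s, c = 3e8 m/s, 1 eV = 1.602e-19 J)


E = hc/lambda = 6.626e-34 * 3e8 / 1.217e-07 = 1.633e-18 J = 10.1958 eV

10.1958 eV


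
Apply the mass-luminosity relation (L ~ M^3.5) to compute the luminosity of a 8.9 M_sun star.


L/L_sun = (M/M_sun)^3.5 = 8.9^3.5 = 2103.1247

2103.1247 L_sun


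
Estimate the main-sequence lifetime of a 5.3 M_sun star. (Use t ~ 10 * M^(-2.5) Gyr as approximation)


t = 10 * M^(-2.5) = 10 * 5.3^(-2.5) = 0.1546

0.1546 Gyr


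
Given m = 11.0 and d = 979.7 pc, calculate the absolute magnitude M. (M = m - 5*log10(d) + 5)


M = m - 5*log10(d) + 5 = 11.0 - 5*log10(979.7) + 5 = 1.0445

1.0445


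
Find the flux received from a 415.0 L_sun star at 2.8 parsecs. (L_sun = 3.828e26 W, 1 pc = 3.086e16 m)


F = L / (4*pi*d^2) = 1.589e+29 / (4*pi*(8.641e+16)^2) = 1.693e-06

1.693e-06 W/m^2


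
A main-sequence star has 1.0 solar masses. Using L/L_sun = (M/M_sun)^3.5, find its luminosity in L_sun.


L/L_sun = (M/M_sun)^3.5 = 1.0^3.5 = 1.0

1.0 L_sun


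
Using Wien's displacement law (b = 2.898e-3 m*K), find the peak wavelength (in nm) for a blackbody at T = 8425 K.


lam_max = b / T = 2.898e-3 / 8425 = 3.440e-07 m = 343.9763 nm

343.9763 nm


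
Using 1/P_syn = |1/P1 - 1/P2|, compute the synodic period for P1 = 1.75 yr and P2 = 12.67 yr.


1/P_syn = |1/P1 - 1/P2| = |1/1.75 - 1/12.67| => P_syn = 2.0304

2.0304 years


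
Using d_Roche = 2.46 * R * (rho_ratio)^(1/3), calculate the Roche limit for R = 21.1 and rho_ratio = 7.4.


d_Roche = 2.46 * 21.1 * 7.4^(1/3) = 101.149

101.149


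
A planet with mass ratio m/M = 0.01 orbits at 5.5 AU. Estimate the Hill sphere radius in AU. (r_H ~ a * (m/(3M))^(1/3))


r_H = a * (m/3M)^(1/3) = 5.5 * (0.01/3)^(1/3) = 0.8216

0.8216 AU


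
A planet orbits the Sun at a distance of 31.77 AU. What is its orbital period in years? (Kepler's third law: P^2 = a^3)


P = a^(3/2) = 31.77^1.5 = 179.0712

179.0712 years


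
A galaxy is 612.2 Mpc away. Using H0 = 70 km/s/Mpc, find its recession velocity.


v = H0 * d = 70 * 612.2 = 42854.0

42854.0 km/s


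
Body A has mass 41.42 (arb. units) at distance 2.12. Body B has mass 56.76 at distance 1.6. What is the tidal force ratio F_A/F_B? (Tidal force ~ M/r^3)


Ratio = (M1/r1^3) / (M2/r2^3) = (41.42/2.12^3) / (56.76/1.6^3) = 0.3137

0.3137


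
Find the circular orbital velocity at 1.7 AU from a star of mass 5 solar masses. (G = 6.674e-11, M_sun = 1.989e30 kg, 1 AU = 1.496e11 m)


v = sqrt(GM/r) = sqrt(6.674e-11 * 9.945e+30 / 2.543e+11) = 51086.3927

51086.3927 m/s


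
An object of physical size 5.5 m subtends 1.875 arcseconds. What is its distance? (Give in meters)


D = size / theta_rad, theta_rad = 1.875 * pi/(180*3600) = 9.090e-06, D = 605043.4317

605043.4317 m


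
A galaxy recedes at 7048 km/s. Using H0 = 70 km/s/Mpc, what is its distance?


d = v / H0 = 7048 / 70 = 100.6857

100.6857 Mpc


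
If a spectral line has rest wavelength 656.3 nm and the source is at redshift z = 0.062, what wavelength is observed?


lam_obs = lam_emit * (1 + z) = 656.3 * (1 + 0.062) = 696.9906

696.9906 nm


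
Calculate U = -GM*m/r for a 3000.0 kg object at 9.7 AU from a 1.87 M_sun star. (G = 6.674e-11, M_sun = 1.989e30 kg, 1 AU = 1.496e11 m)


M = 1.87 * 1.989e30 kg = 3.71943e+30 kg; r = 9.7 AU * 1.496e11 m/AU = 1.45112e+12 m. U = -GM*m/r = -(6.674e-11 * 3.71943e+30 * 3000.0) / 1.45112e+12 = -5.132e+11

-5.132e+11 J


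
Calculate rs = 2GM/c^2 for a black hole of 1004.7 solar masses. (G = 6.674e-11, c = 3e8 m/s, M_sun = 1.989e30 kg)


M = 1004.7 * 1.989e30 kg = 1.9983483e+33 kg. rs = 2GM/c^2 = 2 * 6.674e-11 * 1.9983483e+33 / (3e8)^2 = 2.964e+06

2.964e+06 m


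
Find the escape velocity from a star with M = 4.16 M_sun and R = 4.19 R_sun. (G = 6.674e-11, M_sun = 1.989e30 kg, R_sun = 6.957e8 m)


M = 4.16 * 1.989e30 kg = 8.27424e+30 kg; R = 4.19 * 6.957e8 m = 2.914983e+09 m. v_esc = sqrt(2GM/R) = sqrt(2 * 6.674e-11 * 8.27424e+30 / 2.914983e+09) = 615536.9705

615536.9705 m/s


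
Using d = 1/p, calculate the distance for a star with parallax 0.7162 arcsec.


d = 1/p = 1/0.7162 = 1.3963

1.3963 pc


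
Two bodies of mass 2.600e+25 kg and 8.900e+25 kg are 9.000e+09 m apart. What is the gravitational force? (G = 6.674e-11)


F = G*m1*m2/r^2 = 6.674e-11 * 2.600e+25 * 8.900e+25 / (9.000e+09)^2 = 6.674e-11 * 2.314e+51 / 8.100e+19 = 1.907e+21

1.907e+21 N


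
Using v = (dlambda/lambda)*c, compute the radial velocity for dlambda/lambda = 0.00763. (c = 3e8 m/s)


v = (dlambda/lambda) * c = 0.00763 * 3e8 = 2.289e+06

2.289e+06 m/s


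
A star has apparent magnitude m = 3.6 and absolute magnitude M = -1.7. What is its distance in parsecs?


d = 10^((m - M + 5)/5) = 10^((3.6 - -1.7 + 5)/5) = 114.8154

114.8154 pc


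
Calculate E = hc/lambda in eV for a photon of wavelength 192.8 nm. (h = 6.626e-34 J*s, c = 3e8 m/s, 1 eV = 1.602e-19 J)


E = hc/lambda = 6.626e-34 * 3e8 / 1.928e-07 = 1.031e-18 J = 6.4358 eV

6.4358 eV


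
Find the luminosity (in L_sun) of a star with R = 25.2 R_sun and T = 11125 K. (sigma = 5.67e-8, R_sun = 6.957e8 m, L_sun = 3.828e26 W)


R = 25.2 * 6.957e8 m = 1.753164e+10 m. L = 4*pi*R^2*sigma*T^4 = 4*pi*(1.753164e+10)^2 * 5.67e-8 * 11125^4 = 3.354579509e+30 W. L/L_sun = 3.354579509e+30 / 3.828e26 = 8763.2694

8763.2694 L_sun


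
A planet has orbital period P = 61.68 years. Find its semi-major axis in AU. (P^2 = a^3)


a = P^(2/3) = 61.68^(2/3) = 15.611

15.611 AU


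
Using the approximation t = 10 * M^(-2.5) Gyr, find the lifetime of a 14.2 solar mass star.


t = 10 * M^(-2.5) = 10 * 14.2^(-2.5) = 0.0132

0.0132 Gyr


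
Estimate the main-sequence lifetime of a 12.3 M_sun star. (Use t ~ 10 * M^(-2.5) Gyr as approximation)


t = 10 * M^(-2.5) = 10 * 12.3^(-2.5) = 0.0188

0.0188 Gyr


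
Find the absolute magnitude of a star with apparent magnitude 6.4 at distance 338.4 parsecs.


M = m - 5*log10(d) + 5 = 6.4 - 5*log10(338.4) + 5 = -1.2472

-1.2472


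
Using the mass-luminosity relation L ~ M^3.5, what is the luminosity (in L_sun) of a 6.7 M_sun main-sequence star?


L/L_sun = (M/M_sun)^3.5 = 6.7^3.5 = 778.5057

778.5057 L_sun


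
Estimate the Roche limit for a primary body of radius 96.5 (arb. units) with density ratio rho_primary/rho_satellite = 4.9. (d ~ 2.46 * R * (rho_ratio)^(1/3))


d_Roche = 2.46 * 96.5 * 4.9^(1/3) = 403.2067

403.2067


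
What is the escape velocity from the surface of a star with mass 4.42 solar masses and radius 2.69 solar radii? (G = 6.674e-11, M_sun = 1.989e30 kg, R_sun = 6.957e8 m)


M = 4.42 * 1.989e30 kg = 8.79138e+30 kg; R = 2.69 * 6.957e8 m = 1.871433e+09 m. v_esc = sqrt(2GM/R) = sqrt(2 * 6.674e-11 * 8.79138e+30 / 1.871433e+09) = 791861.9655

791861.9655 m/s


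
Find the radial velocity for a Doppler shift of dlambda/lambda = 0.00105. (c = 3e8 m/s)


v = (dlambda/lambda) * c = 0.00105 * 3e8 = 315000.0

315000.0 m/s


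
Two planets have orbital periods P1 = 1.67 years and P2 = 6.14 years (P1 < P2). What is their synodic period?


1/P_syn = |1/P1 - 1/P2| = |1/1.67 - 1/6.14| => P_syn = 2.2939

2.2939 years


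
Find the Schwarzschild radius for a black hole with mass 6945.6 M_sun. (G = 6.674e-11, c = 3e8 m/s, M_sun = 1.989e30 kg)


M = 6945.6 * 1.989e30 kg = 1.38147984e+34 kg. rs = 2GM/c^2 = 2 * 6.674e-11 * 1.38147984e+34 / (3e8)^2 = 2.049e+07

2.049e+07 m


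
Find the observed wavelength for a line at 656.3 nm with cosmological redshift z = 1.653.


lam_obs = lam_emit * (1 + z) = 656.3 * (1 + 1.653) = 1741.1639

1741.1639 nm


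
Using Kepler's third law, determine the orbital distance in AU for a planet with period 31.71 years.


a = P^(2/3) = 31.71^(2/3) = 10.0184

10.0184 AU


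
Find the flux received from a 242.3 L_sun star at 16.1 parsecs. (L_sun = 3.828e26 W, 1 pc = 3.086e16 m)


F = L / (4*pi*d^2) = 9.275e+28 / (4*pi*(4.968e+17)^2) = 2.990e-08

2.990e-08 W/m^2


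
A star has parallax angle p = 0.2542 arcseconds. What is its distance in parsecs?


d = 1/p = 1/0.2542 = 3.9339

3.9339 pc


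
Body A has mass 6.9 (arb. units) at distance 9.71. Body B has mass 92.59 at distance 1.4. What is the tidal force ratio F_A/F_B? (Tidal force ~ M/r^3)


Ratio = (M1/r1^3) / (M2/r2^3) = (6.9/9.71^3) / (92.59/1.4^3) = 2.234e-04

2.234e-04


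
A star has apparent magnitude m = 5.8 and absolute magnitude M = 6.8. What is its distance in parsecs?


d = 10^((m - M + 5)/5) = 10^((5.8 - 6.8 + 5)/5) = 6.3096

6.3096 pc


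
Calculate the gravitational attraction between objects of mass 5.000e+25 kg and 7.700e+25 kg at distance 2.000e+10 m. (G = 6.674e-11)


F = G*m1*m2/r^2 = 6.674e-11 * 5.000e+25 * 7.700e+25 / (2.000e+10)^2 = 6.674e-11 * 3.850e+51 / 4.000e+20 = 6.424e+20

6.424e+20 N


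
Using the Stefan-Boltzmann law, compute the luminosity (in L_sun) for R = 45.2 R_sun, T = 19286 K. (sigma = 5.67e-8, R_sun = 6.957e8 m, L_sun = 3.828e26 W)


R = 45.2 * 6.957e8 m = 3.144564e+10 m. L = 4*pi*R^2*sigma*T^4 = 4*pi*(3.144564e+10)^2 * 5.67e-8 * 19286^4 = 9.747257717e+31 W. L/L_sun = 9.747257717e+31 / 3.828e26 = 254630.5569

254630.5569 L_sun


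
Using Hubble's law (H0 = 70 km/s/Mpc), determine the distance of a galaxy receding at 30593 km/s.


d = v / H0 = 30593 / 70 = 437.0429

437.0429 Mpc


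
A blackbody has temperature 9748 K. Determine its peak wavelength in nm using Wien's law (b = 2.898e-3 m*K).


lam_max = b / T = 2.898e-3 / 9748 = 2.973e-07 m = 297.2918 nm

297.2918 nm


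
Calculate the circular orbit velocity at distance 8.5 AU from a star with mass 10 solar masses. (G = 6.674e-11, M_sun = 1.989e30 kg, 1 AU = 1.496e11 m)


v = sqrt(GM/r) = sqrt(6.674e-11 * 1.989e+31 / 1.272e+12) = 32309.8717

32309.8717 m/s


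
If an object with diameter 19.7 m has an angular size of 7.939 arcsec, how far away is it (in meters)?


D = size / theta_rad, theta_rad = 7.939 * pi/(180*3600) = 3.849e-05, D = 511829.7875

511829.7875 m


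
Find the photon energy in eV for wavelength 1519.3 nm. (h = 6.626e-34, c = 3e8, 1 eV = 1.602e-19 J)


E = hc/lambda = 6.626e-34 * 3e8 / 1.519e-06 = 1.308e-19 J = 0.8167 eV

0.8167 eV


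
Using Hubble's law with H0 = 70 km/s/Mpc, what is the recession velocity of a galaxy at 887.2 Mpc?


v = H0 * d = 70 * 887.2 = 62104.0

62104.0 km/s


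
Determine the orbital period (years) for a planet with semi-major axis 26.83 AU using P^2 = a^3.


P = a^(3/2) = 26.83^1.5 = 138.9732

138.9732 years


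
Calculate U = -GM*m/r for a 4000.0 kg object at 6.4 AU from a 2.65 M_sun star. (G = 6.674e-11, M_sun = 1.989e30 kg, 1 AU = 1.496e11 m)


M = 2.65 * 1.989e30 kg = 5.27085e+30 kg; r = 6.4 AU * 1.496e11 m/AU = 9.5744e+11 m. U = -GM*m/r = -(6.674e-11 * 5.27085e+30 * 4000.0) / 9.5744e+11 = -1.470e+12

-1.470e+12 J


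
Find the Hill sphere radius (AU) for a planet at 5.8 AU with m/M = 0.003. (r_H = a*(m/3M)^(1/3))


r_H = a * (m/3M)^(1/3) = 5.8 * (0.003/3)^(1/3) = 0.58

0.58 AU


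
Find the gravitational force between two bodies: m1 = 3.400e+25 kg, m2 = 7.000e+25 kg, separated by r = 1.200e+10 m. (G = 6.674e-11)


F = G*m1*m2/r^2 = 6.674e-11 * 3.400e+25 * 7.000e+25 / (1.200e+10)^2 = 6.674e-11 * 2.380e+51 / 1.440e+20 = 1.103e+21

1.103e+21 N


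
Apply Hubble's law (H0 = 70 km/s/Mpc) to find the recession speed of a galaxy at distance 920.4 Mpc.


v = H0 * d = 70 * 920.4 = 64428.0

64428.0 km/s


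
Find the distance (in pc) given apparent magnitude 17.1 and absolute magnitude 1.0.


d = 10^((m - M + 5)/5) = 10^((17.1 - 1.0 + 5)/5) = 16595.8691

16595.8691 pc


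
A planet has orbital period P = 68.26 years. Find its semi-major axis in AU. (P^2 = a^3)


a = P^(2/3) = 68.26^(2/3) = 16.7023

16.7023 AU


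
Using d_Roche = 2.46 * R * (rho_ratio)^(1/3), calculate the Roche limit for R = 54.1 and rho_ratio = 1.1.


d_Roche = 2.46 * 54.1 * 1.1^(1/3) = 137.382

137.382


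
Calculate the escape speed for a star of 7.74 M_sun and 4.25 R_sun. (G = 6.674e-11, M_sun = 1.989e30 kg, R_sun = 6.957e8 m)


M = 7.74 * 1.989e30 kg = 1.539486e+31 kg; R = 4.25 * 6.957e8 m = 2.956725e+09 m. v_esc = sqrt(2GM/R) = sqrt(2 * 6.674e-11 * 1.539486e+31 / 2.956725e+09) = 833662.9565

833662.9565 m/s


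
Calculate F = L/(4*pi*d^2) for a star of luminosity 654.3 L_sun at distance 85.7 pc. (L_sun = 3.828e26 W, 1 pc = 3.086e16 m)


F = L / (4*pi*d^2) = 2.505e+29 / (4*pi*(2.645e+18)^2) = 2.850e-09

2.850e-09 W/m^2


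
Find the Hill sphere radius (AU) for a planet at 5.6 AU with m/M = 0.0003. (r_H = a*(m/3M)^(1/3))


r_H = a * (m/3M)^(1/3) = 5.6 * (0.0003/3)^(1/3) = 0.2599

0.2599 AU


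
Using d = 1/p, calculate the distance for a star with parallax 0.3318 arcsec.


d = 1/p = 1/0.3318 = 3.0139

3.0139 pc


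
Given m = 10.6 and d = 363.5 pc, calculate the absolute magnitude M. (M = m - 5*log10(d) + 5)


M = m - 5*log10(d) + 5 = 10.6 - 5*log10(363.5) + 5 = 2.7975

2.7975


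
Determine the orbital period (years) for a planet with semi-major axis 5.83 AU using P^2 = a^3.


P = a^(3/2) = 5.83^1.5 = 14.0768

14.0768 years


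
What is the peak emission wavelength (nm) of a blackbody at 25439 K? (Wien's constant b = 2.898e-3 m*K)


lam_max = b / T = 2.898e-3 / 25439 = 1.139e-07 m = 113.9196 nm

113.9196 nm


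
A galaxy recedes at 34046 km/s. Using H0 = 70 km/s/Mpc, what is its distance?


d = v / H0 = 34046 / 70 = 486.3714

486.3714 Mpc


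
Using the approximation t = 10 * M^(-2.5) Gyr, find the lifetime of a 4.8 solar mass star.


t = 10 * M^(-2.5) = 10 * 4.8^(-2.5) = 0.1981

0.1981 Gyr


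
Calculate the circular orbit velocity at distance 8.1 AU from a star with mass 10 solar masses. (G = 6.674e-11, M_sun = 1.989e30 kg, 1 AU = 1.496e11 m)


v = sqrt(GM/r) = sqrt(6.674e-11 * 1.989e+31 / 1.212e+12) = 33098.0331

33098.0331 m/s


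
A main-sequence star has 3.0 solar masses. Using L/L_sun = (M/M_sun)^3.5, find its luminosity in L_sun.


L/L_sun = (M/M_sun)^3.5 = 3.0^3.5 = 46.7654

46.7654 L_sun


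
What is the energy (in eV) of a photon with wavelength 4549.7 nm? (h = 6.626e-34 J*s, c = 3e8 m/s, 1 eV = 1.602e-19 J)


E = hc/lambda = 6.626e-34 * 3e8 / 4.550e-06 = 4.369e-20 J = 0.2727 eV

0.2727 eV


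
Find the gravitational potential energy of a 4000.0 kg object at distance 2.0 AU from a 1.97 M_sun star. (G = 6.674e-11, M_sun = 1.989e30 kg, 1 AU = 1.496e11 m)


M = 1.97 * 1.989e30 kg = 3.91833e+30 kg; r = 2.0 AU * 1.496e11 m/AU = 2.992e+11 m. U = -GM*m/r = -(6.674e-11 * 3.91833e+30 * 4000.0) / 2.992e+11 = -3.496e+12

-3.496e+12 J


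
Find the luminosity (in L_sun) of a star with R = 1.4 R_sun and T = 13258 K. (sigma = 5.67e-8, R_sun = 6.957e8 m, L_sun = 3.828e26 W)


R = 1.4 * 6.957e8 m = 9.7398e+08 m. L = 4*pi*R^2*sigma*T^4 = 4*pi*(9.7398e+08)^2 * 5.67e-8 * 13258^4 = 2.088358526e+28 W. L/L_sun = 2.088358526e+28 / 3.828e26 = 54.5548

54.5548 L_sun


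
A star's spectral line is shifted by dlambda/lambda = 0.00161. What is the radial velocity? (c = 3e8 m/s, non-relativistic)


v = (dlambda/lambda) * c = 0.00161 * 3e8 = 483000.0

483000.0 m/s


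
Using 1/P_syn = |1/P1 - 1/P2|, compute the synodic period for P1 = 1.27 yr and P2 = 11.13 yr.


1/P_syn = |1/P1 - 1/P2| = |1/1.27 - 1/11.13| => P_syn = 1.4336

1.4336 years


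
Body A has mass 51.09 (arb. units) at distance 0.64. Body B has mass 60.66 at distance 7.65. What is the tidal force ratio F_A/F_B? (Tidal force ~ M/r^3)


Ratio = (M1/r1^3) / (M2/r2^3) = (51.09/0.64^3) / (60.66/7.65^3) = 1438.3941

1438.3941


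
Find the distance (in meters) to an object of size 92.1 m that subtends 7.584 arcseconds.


D = size / theta_rad, theta_rad = 7.584 * pi/(180*3600) = 3.677e-05, D = 2.505e+06

2.505e+06 m


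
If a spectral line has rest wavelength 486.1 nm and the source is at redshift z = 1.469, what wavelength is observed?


lam_obs = lam_emit * (1 + z) = 486.1 * (1 + 1.469) = 1200.1809

1200.1809 nm


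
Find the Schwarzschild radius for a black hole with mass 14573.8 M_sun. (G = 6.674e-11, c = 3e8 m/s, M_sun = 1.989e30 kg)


M = 14573.8 * 1.989e30 kg = 2.89872882e+34 kg. rs = 2GM/c^2 = 2 * 6.674e-11 * 2.89872882e+34 / (3e8)^2 = 4.299e+07

4.299e+07 m


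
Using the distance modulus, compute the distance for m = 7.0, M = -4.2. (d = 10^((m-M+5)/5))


d = 10^((m - M + 5)/5) = 10^((7.0 - -4.2 + 5)/5) = 1737.8008

1737.8008 pc


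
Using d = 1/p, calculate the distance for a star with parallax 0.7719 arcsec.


d = 1/p = 1/0.7719 = 1.2955

1.2955 pc


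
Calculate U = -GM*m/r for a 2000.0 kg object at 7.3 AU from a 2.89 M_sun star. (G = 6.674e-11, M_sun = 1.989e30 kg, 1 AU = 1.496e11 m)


M = 2.89 * 1.989e30 kg = 5.74821e+30 kg; r = 7.3 AU * 1.496e11 m/AU = 1.09208e+12 m. U = -GM*m/r = -(6.674e-11 * 5.74821e+30 * 2000.0) / 1.09208e+12 = -7.026e+11

-7.026e+11 J


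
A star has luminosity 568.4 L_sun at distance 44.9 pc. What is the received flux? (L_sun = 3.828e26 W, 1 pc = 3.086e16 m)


F = L / (4*pi*d^2) = 2.176e+29 / (4*pi*(1.386e+18)^2) = 9.018e-09

9.018e-09 W/m^2


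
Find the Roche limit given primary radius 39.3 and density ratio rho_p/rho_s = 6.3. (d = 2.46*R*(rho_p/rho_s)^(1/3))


d_Roche = 2.46 * 39.3 * 6.3^(1/3) = 178.556

178.556


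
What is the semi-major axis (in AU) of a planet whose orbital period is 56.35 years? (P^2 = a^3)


a = P^(2/3) = 56.35^(2/3) = 14.6981

14.6981 AU


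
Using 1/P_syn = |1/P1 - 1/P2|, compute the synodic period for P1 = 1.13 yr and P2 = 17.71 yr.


1/P_syn = |1/P1 - 1/P2| = |1/1.13 - 1/17.71| => P_syn = 1.207

1.207 years


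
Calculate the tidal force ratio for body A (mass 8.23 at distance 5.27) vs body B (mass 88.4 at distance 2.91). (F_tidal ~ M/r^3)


Ratio = (M1/r1^3) / (M2/r2^3) = (8.23/5.27^3) / (88.4/2.91^3) = 0.0157

0.0157


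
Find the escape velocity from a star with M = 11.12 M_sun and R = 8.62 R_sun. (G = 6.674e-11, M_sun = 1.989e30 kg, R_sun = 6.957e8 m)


M = 11.12 * 1.989e30 kg = 2.211768e+31 kg; R = 8.62 * 6.957e8 m = 5.996934e+09 m. v_esc = sqrt(2GM/R) = sqrt(2 * 6.674e-11 * 2.211768e+31 / 5.996934e+09) = 701638.2385

701638.2385 m/s


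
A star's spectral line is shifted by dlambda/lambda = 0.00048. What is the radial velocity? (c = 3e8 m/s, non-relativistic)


v = (dlambda/lambda) * c = 0.00048 * 3e8 = 144000.0

144000.0 m/s


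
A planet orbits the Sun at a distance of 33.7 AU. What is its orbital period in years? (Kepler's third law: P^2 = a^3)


P = a^(3/2) = 33.7^1.5 = 195.6342

195.6342 years


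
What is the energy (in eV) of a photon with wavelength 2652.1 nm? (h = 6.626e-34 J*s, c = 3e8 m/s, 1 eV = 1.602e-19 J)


E = hc/lambda = 6.626e-34 * 3e8 / 2.652e-06 = 7.495e-20 J = 0.4679 eV

0.4679 eV


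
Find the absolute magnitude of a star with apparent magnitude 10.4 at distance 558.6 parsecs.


M = m - 5*log10(d) + 5 = 10.4 - 5*log10(558.6) + 5 = 1.6645

1.6645


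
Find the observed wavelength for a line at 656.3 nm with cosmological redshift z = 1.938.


lam_obs = lam_emit * (1 + z) = 656.3 * (1 + 1.938) = 1928.2094

1928.2094 nm


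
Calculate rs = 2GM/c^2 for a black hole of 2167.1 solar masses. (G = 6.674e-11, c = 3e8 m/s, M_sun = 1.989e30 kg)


M = 2167.1 * 1.989e30 kg = 4.3103619e+33 kg. rs = 2GM/c^2 = 2 * 6.674e-11 * 4.3103619e+33 / (3e8)^2 = 6.393e+06

6.393e+06 m


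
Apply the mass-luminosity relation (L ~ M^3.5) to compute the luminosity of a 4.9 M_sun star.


L/L_sun = (M/M_sun)^3.5 = 4.9^3.5 = 260.4272

260.4272 L_sun


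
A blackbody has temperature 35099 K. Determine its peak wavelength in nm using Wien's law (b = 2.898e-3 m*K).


lam_max = b / T = 2.898e-3 / 35099 = 8.257e-08 m = 82.5665 nm

82.5665 nm


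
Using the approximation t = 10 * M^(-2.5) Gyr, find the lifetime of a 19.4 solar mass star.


t = 10 * M^(-2.5) = 10 * 19.4^(-2.5) = 0.006

0.006 Gyr


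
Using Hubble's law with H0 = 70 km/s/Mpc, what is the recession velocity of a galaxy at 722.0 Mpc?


v = H0 * d = 70 * 722.0 = 50540.0

50540.0 km/s


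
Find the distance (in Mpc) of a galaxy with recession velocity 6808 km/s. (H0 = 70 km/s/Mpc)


d = v / H0 = 6808 / 70 = 97.2571

97.2571 Mpc


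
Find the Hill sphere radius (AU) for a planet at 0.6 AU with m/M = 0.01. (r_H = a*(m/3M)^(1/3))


r_H = a * (m/3M)^(1/3) = 0.6 * (0.01/3)^(1/3) = 0.0896

0.0896 AU


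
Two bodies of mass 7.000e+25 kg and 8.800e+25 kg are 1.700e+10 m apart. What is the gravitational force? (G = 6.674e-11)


F = G*m1*m2/r^2 = 6.674e-11 * 7.000e+25 * 8.800e+25 / (1.700e+10)^2 = 6.674e-11 * 6.160e+51 / 2.890e+20 = 1.423e+21

1.423e+21 N


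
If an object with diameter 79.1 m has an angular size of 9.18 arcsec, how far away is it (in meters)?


D = size / theta_rad, theta_rad = 9.18 * pi/(180*3600) = 4.451e-05, D = 1.777e+06

1.777e+06 m


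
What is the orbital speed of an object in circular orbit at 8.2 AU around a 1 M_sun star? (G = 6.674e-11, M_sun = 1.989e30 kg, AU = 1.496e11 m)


v = sqrt(GM/r) = sqrt(6.674e-11 * 1.989e+30 / 1.227e+12) = 10402.5011

10402.5011 m/s


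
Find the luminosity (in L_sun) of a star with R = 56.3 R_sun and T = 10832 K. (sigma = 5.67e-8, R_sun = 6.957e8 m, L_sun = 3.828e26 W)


R = 56.3 * 6.957e8 m = 3.916791e+10 m. L = 4*pi*R^2*sigma*T^4 = 4*pi*(3.916791e+10)^2 * 5.67e-8 * 10832^4 = 1.504833063e+31 W. L/L_sun = 1.504833063e+31 / 3.828e26 = 39311.2085

39311.2085 L_sun


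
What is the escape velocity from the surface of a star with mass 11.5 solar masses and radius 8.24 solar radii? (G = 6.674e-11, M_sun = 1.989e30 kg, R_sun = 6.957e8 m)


M = 11.5 * 1.989e30 kg = 2.28735e+31 kg; R = 8.24 * 6.957e8 m = 5.732568e+09 m. v_esc = sqrt(2GM/R) = sqrt(2 * 6.674e-11 * 2.28735e+31 / 5.732568e+09) = 729793.1845

729793.1845 m/s


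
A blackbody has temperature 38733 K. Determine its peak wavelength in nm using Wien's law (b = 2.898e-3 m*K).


lam_max = b / T = 2.898e-3 / 38733 = 7.482e-08 m = 74.8199 nm

74.8199 nm


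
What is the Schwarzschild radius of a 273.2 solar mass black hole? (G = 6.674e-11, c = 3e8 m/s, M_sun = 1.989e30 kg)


M = 273.2 * 1.989e30 kg = 5.433948e+32 kg. rs = 2GM/c^2 = 2 * 6.674e-11 * 5.433948e+32 / (3e8)^2 = 805914.8656

805914.8656 m


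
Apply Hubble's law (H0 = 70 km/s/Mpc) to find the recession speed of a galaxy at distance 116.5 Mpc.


v = H0 * d = 70 * 116.5 = 8155.0

8155.0 km/s


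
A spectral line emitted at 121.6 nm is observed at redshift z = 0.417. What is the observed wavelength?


lam_obs = lam_emit * (1 + z) = 121.6 * (1 + 0.417) = 172.3072

172.3072 nm


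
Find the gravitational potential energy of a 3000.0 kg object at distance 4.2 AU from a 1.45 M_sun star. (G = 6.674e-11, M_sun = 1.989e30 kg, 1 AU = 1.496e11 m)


M = 1.45 * 1.989e30 kg = 2.88405e+30 kg; r = 4.2 AU * 1.496e11 m/AU = 6.2832e+11 m. U = -GM*m/r = -(6.674e-11 * 2.88405e+30 * 3000.0) / 6.2832e+11 = -9.190e+11

-9.190e+11 J


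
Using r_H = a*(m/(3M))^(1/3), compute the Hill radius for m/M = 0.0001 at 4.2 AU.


r_H = a * (m/3M)^(1/3) = 4.2 * (0.0001/3)^(1/3) = 0.1352

0.1352 AU


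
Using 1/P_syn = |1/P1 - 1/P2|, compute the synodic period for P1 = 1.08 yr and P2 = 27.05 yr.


1/P_syn = |1/P1 - 1/P2| = |1/1.08 - 1/27.05| => P_syn = 1.1249

1.1249 years


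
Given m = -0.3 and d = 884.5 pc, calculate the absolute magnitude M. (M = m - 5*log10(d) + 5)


M = m - 5*log10(d) + 5 = -0.3 - 5*log10(884.5) + 5 = -10.0335

-10.0335


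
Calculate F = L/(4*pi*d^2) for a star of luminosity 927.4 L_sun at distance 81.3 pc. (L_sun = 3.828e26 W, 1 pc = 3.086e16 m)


F = L / (4*pi*d^2) = 3.550e+29 / (4*pi*(2.509e+18)^2) = 4.488e-09

4.488e-09 W/m^2


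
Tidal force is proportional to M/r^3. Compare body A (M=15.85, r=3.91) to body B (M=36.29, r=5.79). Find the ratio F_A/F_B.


Ratio = (M1/r1^3) / (M2/r2^3) = (15.85/3.91^3) / (36.29/5.79^3) = 1.4182

1.4182


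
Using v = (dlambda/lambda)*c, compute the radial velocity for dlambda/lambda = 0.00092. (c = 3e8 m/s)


v = (dlambda/lambda) * c = 0.00092 * 3e8 = 276000.0

276000.0 m/s


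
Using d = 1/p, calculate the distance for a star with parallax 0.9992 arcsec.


d = 1/p = 1/0.9992 = 1.0008

1.0008 pc


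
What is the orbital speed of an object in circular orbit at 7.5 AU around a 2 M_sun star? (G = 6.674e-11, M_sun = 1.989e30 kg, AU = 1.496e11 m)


v = sqrt(GM/r) = sqrt(6.674e-11 * 3.978e+30 / 1.122e+12) = 15382.5757

15382.5757 m/s
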